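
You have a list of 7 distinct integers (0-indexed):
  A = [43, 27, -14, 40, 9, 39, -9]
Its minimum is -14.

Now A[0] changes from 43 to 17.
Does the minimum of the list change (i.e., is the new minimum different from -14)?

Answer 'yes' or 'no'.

Old min = -14
Change: A[0] 43 -> 17
Changed element was NOT the min; min changes only if 17 < -14.
New min = -14; changed? no

Answer: no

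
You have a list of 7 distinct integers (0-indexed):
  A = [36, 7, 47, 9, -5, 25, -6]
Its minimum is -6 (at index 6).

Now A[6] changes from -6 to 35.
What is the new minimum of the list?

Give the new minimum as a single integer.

Answer: -5

Derivation:
Old min = -6 (at index 6)
Change: A[6] -6 -> 35
Changed element WAS the min. Need to check: is 35 still <= all others?
  Min of remaining elements: -5
  New min = min(35, -5) = -5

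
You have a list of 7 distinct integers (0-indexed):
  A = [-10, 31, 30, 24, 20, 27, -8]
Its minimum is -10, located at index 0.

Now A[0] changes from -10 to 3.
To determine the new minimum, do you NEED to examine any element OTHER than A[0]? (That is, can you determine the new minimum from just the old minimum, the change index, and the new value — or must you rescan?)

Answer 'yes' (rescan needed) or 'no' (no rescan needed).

Old min = -10 at index 0
Change at index 0: -10 -> 3
Index 0 WAS the min and new value 3 > old min -10. Must rescan other elements to find the new min.
Needs rescan: yes

Answer: yes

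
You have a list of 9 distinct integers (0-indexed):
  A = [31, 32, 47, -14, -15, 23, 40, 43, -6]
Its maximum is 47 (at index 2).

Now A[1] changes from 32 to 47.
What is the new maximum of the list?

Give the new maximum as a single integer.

Old max = 47 (at index 2)
Change: A[1] 32 -> 47
Changed element was NOT the old max.
  New max = max(old_max, new_val) = max(47, 47) = 47

Answer: 47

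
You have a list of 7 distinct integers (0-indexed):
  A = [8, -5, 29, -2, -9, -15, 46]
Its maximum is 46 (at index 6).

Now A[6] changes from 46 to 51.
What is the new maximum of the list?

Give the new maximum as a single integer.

Old max = 46 (at index 6)
Change: A[6] 46 -> 51
Changed element WAS the max -> may need rescan.
  Max of remaining elements: 29
  New max = max(51, 29) = 51

Answer: 51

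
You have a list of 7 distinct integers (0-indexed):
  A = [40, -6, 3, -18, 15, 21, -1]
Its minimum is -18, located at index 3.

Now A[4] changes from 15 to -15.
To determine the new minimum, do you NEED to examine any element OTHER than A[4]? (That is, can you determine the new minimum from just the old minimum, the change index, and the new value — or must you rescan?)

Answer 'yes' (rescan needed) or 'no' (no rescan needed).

Old min = -18 at index 3
Change at index 4: 15 -> -15
Index 4 was NOT the min. New min = min(-18, -15). No rescan of other elements needed.
Needs rescan: no

Answer: no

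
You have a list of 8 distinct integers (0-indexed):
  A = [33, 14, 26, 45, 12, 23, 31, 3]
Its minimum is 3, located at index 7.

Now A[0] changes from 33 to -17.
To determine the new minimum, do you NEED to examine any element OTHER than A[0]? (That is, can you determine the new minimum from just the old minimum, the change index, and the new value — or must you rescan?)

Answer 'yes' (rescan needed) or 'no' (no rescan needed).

Answer: no

Derivation:
Old min = 3 at index 7
Change at index 0: 33 -> -17
Index 0 was NOT the min. New min = min(3, -17). No rescan of other elements needed.
Needs rescan: no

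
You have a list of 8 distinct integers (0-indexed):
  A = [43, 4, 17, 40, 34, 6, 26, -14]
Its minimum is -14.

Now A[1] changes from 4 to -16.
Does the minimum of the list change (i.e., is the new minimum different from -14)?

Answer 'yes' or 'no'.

Answer: yes

Derivation:
Old min = -14
Change: A[1] 4 -> -16
Changed element was NOT the min; min changes only if -16 < -14.
New min = -16; changed? yes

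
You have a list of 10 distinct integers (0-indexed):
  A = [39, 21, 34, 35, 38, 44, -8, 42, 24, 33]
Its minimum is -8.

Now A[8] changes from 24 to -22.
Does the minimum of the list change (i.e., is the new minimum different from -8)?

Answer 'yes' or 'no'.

Old min = -8
Change: A[8] 24 -> -22
Changed element was NOT the min; min changes only if -22 < -8.
New min = -22; changed? yes

Answer: yes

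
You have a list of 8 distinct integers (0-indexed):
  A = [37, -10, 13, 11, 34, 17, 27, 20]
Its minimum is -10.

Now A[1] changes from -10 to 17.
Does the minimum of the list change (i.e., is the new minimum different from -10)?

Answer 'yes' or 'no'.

Answer: yes

Derivation:
Old min = -10
Change: A[1] -10 -> 17
Changed element was the min; new min must be rechecked.
New min = 11; changed? yes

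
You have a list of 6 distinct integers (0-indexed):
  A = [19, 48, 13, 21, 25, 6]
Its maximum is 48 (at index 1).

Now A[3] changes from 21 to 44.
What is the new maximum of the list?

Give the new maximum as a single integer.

Old max = 48 (at index 1)
Change: A[3] 21 -> 44
Changed element was NOT the old max.
  New max = max(old_max, new_val) = max(48, 44) = 48

Answer: 48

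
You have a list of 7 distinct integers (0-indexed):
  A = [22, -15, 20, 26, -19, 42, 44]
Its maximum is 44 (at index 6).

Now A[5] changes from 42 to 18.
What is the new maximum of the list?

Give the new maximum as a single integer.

Answer: 44

Derivation:
Old max = 44 (at index 6)
Change: A[5] 42 -> 18
Changed element was NOT the old max.
  New max = max(old_max, new_val) = max(44, 18) = 44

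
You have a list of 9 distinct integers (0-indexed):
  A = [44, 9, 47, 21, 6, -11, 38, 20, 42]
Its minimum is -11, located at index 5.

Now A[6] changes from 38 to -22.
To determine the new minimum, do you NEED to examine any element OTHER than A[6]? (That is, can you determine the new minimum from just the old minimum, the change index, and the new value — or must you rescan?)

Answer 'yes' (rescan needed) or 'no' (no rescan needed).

Old min = -11 at index 5
Change at index 6: 38 -> -22
Index 6 was NOT the min. New min = min(-11, -22). No rescan of other elements needed.
Needs rescan: no

Answer: no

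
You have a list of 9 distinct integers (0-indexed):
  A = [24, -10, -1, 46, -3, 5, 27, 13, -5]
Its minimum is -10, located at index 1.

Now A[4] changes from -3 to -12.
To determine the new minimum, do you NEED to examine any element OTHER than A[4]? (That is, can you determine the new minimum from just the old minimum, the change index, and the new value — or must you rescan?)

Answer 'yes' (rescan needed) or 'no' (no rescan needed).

Old min = -10 at index 1
Change at index 4: -3 -> -12
Index 4 was NOT the min. New min = min(-10, -12). No rescan of other elements needed.
Needs rescan: no

Answer: no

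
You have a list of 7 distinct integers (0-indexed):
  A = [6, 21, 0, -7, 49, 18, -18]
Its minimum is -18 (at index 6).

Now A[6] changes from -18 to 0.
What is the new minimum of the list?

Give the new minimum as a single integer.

Answer: -7

Derivation:
Old min = -18 (at index 6)
Change: A[6] -18 -> 0
Changed element WAS the min. Need to check: is 0 still <= all others?
  Min of remaining elements: -7
  New min = min(0, -7) = -7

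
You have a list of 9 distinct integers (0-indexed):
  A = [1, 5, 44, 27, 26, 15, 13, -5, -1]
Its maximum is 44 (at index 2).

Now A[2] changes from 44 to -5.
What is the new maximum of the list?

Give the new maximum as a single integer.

Answer: 27

Derivation:
Old max = 44 (at index 2)
Change: A[2] 44 -> -5
Changed element WAS the max -> may need rescan.
  Max of remaining elements: 27
  New max = max(-5, 27) = 27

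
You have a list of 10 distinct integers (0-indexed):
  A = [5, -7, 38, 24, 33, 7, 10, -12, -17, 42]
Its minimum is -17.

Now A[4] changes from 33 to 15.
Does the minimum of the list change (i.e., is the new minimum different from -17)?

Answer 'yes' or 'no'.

Answer: no

Derivation:
Old min = -17
Change: A[4] 33 -> 15
Changed element was NOT the min; min changes only if 15 < -17.
New min = -17; changed? no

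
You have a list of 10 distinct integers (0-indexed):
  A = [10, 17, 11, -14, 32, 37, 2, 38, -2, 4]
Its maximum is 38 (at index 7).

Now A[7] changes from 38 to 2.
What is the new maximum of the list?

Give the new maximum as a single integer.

Old max = 38 (at index 7)
Change: A[7] 38 -> 2
Changed element WAS the max -> may need rescan.
  Max of remaining elements: 37
  New max = max(2, 37) = 37

Answer: 37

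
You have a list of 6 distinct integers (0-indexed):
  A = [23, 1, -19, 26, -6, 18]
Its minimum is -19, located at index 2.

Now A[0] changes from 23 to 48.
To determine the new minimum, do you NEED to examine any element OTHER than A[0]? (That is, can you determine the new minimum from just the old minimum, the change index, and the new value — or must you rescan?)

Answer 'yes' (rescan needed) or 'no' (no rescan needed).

Old min = -19 at index 2
Change at index 0: 23 -> 48
Index 0 was NOT the min. New min = min(-19, 48). No rescan of other elements needed.
Needs rescan: no

Answer: no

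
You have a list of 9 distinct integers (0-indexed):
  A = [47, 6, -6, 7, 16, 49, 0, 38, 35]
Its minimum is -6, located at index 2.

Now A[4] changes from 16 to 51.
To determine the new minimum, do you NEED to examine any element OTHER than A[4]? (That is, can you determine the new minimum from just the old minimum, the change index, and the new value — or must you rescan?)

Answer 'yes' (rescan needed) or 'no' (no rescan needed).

Old min = -6 at index 2
Change at index 4: 16 -> 51
Index 4 was NOT the min. New min = min(-6, 51). No rescan of other elements needed.
Needs rescan: no

Answer: no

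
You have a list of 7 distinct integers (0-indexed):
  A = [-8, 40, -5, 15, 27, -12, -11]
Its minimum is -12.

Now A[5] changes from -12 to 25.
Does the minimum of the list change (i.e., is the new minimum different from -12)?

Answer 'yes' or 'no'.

Answer: yes

Derivation:
Old min = -12
Change: A[5] -12 -> 25
Changed element was the min; new min must be rechecked.
New min = -11; changed? yes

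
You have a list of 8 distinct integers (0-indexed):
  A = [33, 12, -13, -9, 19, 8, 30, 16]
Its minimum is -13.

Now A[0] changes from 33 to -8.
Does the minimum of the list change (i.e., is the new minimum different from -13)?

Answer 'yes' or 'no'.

Old min = -13
Change: A[0] 33 -> -8
Changed element was NOT the min; min changes only if -8 < -13.
New min = -13; changed? no

Answer: no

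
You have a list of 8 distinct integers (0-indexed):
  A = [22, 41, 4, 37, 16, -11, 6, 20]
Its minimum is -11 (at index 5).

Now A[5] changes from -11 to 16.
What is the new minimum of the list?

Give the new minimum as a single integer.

Old min = -11 (at index 5)
Change: A[5] -11 -> 16
Changed element WAS the min. Need to check: is 16 still <= all others?
  Min of remaining elements: 4
  New min = min(16, 4) = 4

Answer: 4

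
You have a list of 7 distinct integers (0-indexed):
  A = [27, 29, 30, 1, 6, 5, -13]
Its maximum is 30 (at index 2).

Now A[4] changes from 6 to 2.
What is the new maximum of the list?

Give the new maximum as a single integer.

Old max = 30 (at index 2)
Change: A[4] 6 -> 2
Changed element was NOT the old max.
  New max = max(old_max, new_val) = max(30, 2) = 30

Answer: 30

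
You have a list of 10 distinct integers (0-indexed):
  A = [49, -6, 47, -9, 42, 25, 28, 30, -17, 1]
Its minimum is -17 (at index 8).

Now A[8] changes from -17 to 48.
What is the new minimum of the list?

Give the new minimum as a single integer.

Answer: -9

Derivation:
Old min = -17 (at index 8)
Change: A[8] -17 -> 48
Changed element WAS the min. Need to check: is 48 still <= all others?
  Min of remaining elements: -9
  New min = min(48, -9) = -9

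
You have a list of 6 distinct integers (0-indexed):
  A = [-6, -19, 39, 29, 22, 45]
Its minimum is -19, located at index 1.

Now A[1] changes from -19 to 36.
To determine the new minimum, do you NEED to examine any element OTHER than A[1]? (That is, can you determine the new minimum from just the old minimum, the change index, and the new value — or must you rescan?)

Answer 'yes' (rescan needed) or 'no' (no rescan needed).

Answer: yes

Derivation:
Old min = -19 at index 1
Change at index 1: -19 -> 36
Index 1 WAS the min and new value 36 > old min -19. Must rescan other elements to find the new min.
Needs rescan: yes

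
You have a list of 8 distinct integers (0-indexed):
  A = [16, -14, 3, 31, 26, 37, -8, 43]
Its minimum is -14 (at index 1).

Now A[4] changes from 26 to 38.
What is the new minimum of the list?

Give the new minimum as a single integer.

Answer: -14

Derivation:
Old min = -14 (at index 1)
Change: A[4] 26 -> 38
Changed element was NOT the old min.
  New min = min(old_min, new_val) = min(-14, 38) = -14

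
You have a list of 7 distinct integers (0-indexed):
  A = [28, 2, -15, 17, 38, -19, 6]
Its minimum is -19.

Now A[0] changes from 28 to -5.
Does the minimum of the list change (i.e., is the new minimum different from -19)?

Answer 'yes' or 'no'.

Old min = -19
Change: A[0] 28 -> -5
Changed element was NOT the min; min changes only if -5 < -19.
New min = -19; changed? no

Answer: no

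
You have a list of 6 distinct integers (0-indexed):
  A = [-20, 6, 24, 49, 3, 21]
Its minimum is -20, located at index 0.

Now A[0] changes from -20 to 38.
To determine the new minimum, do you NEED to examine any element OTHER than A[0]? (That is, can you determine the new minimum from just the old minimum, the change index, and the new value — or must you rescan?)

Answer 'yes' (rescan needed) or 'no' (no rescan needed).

Old min = -20 at index 0
Change at index 0: -20 -> 38
Index 0 WAS the min and new value 38 > old min -20. Must rescan other elements to find the new min.
Needs rescan: yes

Answer: yes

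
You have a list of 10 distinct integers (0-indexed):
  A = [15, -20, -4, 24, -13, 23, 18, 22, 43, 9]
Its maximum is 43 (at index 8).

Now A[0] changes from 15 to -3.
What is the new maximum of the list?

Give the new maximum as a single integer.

Old max = 43 (at index 8)
Change: A[0] 15 -> -3
Changed element was NOT the old max.
  New max = max(old_max, new_val) = max(43, -3) = 43

Answer: 43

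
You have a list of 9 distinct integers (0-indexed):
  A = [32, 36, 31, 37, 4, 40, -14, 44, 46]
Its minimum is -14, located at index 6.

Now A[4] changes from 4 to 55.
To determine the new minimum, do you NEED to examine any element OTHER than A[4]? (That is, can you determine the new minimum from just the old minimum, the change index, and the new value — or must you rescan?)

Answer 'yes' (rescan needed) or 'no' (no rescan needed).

Answer: no

Derivation:
Old min = -14 at index 6
Change at index 4: 4 -> 55
Index 4 was NOT the min. New min = min(-14, 55). No rescan of other elements needed.
Needs rescan: no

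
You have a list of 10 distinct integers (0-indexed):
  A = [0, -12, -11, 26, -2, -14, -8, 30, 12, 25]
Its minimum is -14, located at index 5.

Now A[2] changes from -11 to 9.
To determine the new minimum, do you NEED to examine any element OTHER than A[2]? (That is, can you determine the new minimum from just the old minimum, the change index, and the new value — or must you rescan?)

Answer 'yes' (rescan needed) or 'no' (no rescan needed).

Old min = -14 at index 5
Change at index 2: -11 -> 9
Index 2 was NOT the min. New min = min(-14, 9). No rescan of other elements needed.
Needs rescan: no

Answer: no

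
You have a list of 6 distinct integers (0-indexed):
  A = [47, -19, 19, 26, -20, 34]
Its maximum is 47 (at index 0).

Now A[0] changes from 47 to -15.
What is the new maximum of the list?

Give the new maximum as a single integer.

Answer: 34

Derivation:
Old max = 47 (at index 0)
Change: A[0] 47 -> -15
Changed element WAS the max -> may need rescan.
  Max of remaining elements: 34
  New max = max(-15, 34) = 34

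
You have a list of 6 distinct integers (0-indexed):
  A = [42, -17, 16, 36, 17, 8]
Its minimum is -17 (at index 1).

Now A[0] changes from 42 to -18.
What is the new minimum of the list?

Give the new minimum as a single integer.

Answer: -18

Derivation:
Old min = -17 (at index 1)
Change: A[0] 42 -> -18
Changed element was NOT the old min.
  New min = min(old_min, new_val) = min(-17, -18) = -18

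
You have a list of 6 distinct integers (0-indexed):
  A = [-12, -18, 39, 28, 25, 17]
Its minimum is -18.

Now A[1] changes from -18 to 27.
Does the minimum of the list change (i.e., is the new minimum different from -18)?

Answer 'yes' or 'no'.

Answer: yes

Derivation:
Old min = -18
Change: A[1] -18 -> 27
Changed element was the min; new min must be rechecked.
New min = -12; changed? yes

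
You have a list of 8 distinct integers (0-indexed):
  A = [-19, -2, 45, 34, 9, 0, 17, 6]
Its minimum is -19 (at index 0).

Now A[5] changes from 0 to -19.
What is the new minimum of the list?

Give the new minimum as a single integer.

Answer: -19

Derivation:
Old min = -19 (at index 0)
Change: A[5] 0 -> -19
Changed element was NOT the old min.
  New min = min(old_min, new_val) = min(-19, -19) = -19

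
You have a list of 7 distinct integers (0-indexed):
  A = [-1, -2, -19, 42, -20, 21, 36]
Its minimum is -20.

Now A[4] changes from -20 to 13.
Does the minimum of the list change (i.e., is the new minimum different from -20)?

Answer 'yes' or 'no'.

Old min = -20
Change: A[4] -20 -> 13
Changed element was the min; new min must be rechecked.
New min = -19; changed? yes

Answer: yes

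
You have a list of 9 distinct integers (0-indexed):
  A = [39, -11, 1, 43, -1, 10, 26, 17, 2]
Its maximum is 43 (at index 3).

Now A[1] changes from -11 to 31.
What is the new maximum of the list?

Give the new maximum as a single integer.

Old max = 43 (at index 3)
Change: A[1] -11 -> 31
Changed element was NOT the old max.
  New max = max(old_max, new_val) = max(43, 31) = 43

Answer: 43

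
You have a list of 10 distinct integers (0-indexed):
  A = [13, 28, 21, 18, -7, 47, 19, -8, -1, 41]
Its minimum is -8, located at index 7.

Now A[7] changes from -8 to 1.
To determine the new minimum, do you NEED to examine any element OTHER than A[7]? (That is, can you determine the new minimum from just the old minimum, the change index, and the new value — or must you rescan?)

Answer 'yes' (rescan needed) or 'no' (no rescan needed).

Answer: yes

Derivation:
Old min = -8 at index 7
Change at index 7: -8 -> 1
Index 7 WAS the min and new value 1 > old min -8. Must rescan other elements to find the new min.
Needs rescan: yes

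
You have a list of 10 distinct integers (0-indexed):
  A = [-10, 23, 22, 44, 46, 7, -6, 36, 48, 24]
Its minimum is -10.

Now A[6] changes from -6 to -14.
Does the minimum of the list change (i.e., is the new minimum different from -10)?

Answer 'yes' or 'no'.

Old min = -10
Change: A[6] -6 -> -14
Changed element was NOT the min; min changes only if -14 < -10.
New min = -14; changed? yes

Answer: yes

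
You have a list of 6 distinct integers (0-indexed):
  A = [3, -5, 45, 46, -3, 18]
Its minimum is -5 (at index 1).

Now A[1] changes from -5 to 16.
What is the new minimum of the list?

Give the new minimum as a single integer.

Answer: -3

Derivation:
Old min = -5 (at index 1)
Change: A[1] -5 -> 16
Changed element WAS the min. Need to check: is 16 still <= all others?
  Min of remaining elements: -3
  New min = min(16, -3) = -3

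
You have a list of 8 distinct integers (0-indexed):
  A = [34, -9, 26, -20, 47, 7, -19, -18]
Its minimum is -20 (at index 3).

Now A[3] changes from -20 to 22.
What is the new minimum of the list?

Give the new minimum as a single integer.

Answer: -19

Derivation:
Old min = -20 (at index 3)
Change: A[3] -20 -> 22
Changed element WAS the min. Need to check: is 22 still <= all others?
  Min of remaining elements: -19
  New min = min(22, -19) = -19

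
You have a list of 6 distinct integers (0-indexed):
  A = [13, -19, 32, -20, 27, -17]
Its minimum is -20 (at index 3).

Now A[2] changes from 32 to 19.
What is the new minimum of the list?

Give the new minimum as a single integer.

Answer: -20

Derivation:
Old min = -20 (at index 3)
Change: A[2] 32 -> 19
Changed element was NOT the old min.
  New min = min(old_min, new_val) = min(-20, 19) = -20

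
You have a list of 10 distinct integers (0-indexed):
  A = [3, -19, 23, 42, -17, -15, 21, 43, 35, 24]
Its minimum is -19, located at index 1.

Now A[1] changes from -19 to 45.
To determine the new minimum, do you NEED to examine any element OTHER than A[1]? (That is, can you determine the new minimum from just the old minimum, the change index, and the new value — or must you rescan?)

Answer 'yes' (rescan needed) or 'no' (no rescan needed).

Answer: yes

Derivation:
Old min = -19 at index 1
Change at index 1: -19 -> 45
Index 1 WAS the min and new value 45 > old min -19. Must rescan other elements to find the new min.
Needs rescan: yes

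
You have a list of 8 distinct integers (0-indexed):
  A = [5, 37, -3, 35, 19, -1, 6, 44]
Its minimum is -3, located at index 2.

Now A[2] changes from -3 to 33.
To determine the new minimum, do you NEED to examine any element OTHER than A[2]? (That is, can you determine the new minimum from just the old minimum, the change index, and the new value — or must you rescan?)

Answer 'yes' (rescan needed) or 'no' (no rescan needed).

Old min = -3 at index 2
Change at index 2: -3 -> 33
Index 2 WAS the min and new value 33 > old min -3. Must rescan other elements to find the new min.
Needs rescan: yes

Answer: yes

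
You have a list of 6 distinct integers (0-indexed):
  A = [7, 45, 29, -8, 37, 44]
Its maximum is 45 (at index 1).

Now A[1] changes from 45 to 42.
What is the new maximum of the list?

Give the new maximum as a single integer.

Answer: 44

Derivation:
Old max = 45 (at index 1)
Change: A[1] 45 -> 42
Changed element WAS the max -> may need rescan.
  Max of remaining elements: 44
  New max = max(42, 44) = 44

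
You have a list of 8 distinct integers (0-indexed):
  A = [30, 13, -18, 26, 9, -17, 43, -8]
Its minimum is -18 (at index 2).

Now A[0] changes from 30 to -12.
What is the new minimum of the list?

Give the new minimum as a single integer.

Old min = -18 (at index 2)
Change: A[0] 30 -> -12
Changed element was NOT the old min.
  New min = min(old_min, new_val) = min(-18, -12) = -18

Answer: -18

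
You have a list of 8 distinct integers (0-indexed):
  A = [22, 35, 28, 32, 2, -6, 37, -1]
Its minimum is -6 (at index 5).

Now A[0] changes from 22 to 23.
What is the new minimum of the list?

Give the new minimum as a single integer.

Old min = -6 (at index 5)
Change: A[0] 22 -> 23
Changed element was NOT the old min.
  New min = min(old_min, new_val) = min(-6, 23) = -6

Answer: -6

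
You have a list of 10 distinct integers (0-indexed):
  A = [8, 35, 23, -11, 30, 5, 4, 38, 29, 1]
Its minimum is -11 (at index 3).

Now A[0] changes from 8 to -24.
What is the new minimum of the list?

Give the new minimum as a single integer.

Answer: -24

Derivation:
Old min = -11 (at index 3)
Change: A[0] 8 -> -24
Changed element was NOT the old min.
  New min = min(old_min, new_val) = min(-11, -24) = -24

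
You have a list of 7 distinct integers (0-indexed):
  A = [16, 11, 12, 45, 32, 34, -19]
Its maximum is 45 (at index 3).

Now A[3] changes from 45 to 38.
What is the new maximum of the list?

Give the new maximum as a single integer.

Answer: 38

Derivation:
Old max = 45 (at index 3)
Change: A[3] 45 -> 38
Changed element WAS the max -> may need rescan.
  Max of remaining elements: 34
  New max = max(38, 34) = 38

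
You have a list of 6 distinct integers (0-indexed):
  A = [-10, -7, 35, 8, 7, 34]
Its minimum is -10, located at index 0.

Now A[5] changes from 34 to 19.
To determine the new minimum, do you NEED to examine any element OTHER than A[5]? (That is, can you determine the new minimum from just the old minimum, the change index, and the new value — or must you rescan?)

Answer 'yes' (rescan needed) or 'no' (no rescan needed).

Answer: no

Derivation:
Old min = -10 at index 0
Change at index 5: 34 -> 19
Index 5 was NOT the min. New min = min(-10, 19). No rescan of other elements needed.
Needs rescan: no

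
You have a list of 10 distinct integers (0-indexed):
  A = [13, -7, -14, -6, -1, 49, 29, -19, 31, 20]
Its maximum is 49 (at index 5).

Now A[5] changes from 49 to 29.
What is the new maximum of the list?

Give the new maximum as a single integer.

Answer: 31

Derivation:
Old max = 49 (at index 5)
Change: A[5] 49 -> 29
Changed element WAS the max -> may need rescan.
  Max of remaining elements: 31
  New max = max(29, 31) = 31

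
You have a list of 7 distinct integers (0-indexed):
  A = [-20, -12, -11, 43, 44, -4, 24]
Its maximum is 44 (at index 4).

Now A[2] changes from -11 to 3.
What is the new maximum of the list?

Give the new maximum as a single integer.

Old max = 44 (at index 4)
Change: A[2] -11 -> 3
Changed element was NOT the old max.
  New max = max(old_max, new_val) = max(44, 3) = 44

Answer: 44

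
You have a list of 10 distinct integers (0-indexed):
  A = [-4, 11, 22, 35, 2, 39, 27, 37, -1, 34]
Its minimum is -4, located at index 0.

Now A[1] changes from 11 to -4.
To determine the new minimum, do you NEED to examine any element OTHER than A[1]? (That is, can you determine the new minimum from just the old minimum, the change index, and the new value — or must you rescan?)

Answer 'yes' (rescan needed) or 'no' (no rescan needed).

Old min = -4 at index 0
Change at index 1: 11 -> -4
Index 1 was NOT the min. New min = min(-4, -4). No rescan of other elements needed.
Needs rescan: no

Answer: no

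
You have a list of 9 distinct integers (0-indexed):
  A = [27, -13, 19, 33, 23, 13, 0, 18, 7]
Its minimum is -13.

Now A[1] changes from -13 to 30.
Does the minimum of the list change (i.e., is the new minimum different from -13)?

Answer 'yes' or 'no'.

Answer: yes

Derivation:
Old min = -13
Change: A[1] -13 -> 30
Changed element was the min; new min must be rechecked.
New min = 0; changed? yes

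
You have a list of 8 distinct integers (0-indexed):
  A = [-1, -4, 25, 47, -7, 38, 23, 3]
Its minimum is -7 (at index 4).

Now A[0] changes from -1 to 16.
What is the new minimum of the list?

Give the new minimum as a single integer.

Answer: -7

Derivation:
Old min = -7 (at index 4)
Change: A[0] -1 -> 16
Changed element was NOT the old min.
  New min = min(old_min, new_val) = min(-7, 16) = -7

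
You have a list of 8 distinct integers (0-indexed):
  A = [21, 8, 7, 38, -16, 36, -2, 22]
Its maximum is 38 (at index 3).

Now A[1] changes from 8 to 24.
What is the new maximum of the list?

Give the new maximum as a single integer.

Answer: 38

Derivation:
Old max = 38 (at index 3)
Change: A[1] 8 -> 24
Changed element was NOT the old max.
  New max = max(old_max, new_val) = max(38, 24) = 38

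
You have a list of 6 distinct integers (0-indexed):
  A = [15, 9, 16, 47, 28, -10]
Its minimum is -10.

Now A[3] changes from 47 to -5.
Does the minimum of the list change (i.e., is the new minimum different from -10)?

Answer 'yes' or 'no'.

Answer: no

Derivation:
Old min = -10
Change: A[3] 47 -> -5
Changed element was NOT the min; min changes only if -5 < -10.
New min = -10; changed? no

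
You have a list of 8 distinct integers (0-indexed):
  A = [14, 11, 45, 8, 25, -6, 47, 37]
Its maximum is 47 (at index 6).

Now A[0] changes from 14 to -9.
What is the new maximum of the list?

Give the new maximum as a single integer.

Old max = 47 (at index 6)
Change: A[0] 14 -> -9
Changed element was NOT the old max.
  New max = max(old_max, new_val) = max(47, -9) = 47

Answer: 47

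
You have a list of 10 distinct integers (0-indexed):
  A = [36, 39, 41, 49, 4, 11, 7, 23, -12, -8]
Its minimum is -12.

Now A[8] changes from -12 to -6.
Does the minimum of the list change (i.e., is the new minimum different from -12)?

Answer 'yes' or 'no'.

Old min = -12
Change: A[8] -12 -> -6
Changed element was the min; new min must be rechecked.
New min = -8; changed? yes

Answer: yes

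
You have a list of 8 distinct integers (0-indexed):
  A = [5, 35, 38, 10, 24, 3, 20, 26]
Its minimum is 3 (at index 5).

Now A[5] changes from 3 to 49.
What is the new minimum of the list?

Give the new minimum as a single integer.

Answer: 5

Derivation:
Old min = 3 (at index 5)
Change: A[5] 3 -> 49
Changed element WAS the min. Need to check: is 49 still <= all others?
  Min of remaining elements: 5
  New min = min(49, 5) = 5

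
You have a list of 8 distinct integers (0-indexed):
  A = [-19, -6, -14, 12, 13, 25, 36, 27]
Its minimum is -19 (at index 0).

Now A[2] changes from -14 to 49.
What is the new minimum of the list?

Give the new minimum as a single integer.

Old min = -19 (at index 0)
Change: A[2] -14 -> 49
Changed element was NOT the old min.
  New min = min(old_min, new_val) = min(-19, 49) = -19

Answer: -19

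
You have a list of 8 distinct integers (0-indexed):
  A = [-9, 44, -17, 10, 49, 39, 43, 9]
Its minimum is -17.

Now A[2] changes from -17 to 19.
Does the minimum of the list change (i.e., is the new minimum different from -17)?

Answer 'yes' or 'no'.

Old min = -17
Change: A[2] -17 -> 19
Changed element was the min; new min must be rechecked.
New min = -9; changed? yes

Answer: yes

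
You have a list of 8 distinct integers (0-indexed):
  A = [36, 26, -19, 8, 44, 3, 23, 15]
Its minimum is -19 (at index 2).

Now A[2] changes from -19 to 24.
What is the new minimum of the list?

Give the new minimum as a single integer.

Answer: 3

Derivation:
Old min = -19 (at index 2)
Change: A[2] -19 -> 24
Changed element WAS the min. Need to check: is 24 still <= all others?
  Min of remaining elements: 3
  New min = min(24, 3) = 3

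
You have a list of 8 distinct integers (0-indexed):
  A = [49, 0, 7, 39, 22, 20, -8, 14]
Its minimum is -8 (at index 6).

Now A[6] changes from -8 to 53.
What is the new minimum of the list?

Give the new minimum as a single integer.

Old min = -8 (at index 6)
Change: A[6] -8 -> 53
Changed element WAS the min. Need to check: is 53 still <= all others?
  Min of remaining elements: 0
  New min = min(53, 0) = 0

Answer: 0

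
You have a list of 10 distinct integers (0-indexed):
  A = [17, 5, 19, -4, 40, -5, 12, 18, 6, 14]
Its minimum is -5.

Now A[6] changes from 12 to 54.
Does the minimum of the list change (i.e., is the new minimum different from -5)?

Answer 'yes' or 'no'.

Answer: no

Derivation:
Old min = -5
Change: A[6] 12 -> 54
Changed element was NOT the min; min changes only if 54 < -5.
New min = -5; changed? no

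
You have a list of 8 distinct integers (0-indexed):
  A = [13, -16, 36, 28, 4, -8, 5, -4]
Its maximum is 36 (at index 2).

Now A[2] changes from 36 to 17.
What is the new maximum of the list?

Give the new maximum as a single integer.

Answer: 28

Derivation:
Old max = 36 (at index 2)
Change: A[2] 36 -> 17
Changed element WAS the max -> may need rescan.
  Max of remaining elements: 28
  New max = max(17, 28) = 28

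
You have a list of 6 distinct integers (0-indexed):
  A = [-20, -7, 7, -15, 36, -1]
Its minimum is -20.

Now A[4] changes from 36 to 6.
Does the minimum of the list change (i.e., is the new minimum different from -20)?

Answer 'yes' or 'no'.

Answer: no

Derivation:
Old min = -20
Change: A[4] 36 -> 6
Changed element was NOT the min; min changes only if 6 < -20.
New min = -20; changed? no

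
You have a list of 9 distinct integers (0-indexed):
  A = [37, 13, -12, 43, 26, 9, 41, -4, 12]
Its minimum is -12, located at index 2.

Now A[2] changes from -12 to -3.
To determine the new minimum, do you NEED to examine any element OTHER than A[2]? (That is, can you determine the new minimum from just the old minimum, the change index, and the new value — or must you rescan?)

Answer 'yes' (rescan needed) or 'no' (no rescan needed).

Old min = -12 at index 2
Change at index 2: -12 -> -3
Index 2 WAS the min and new value -3 > old min -12. Must rescan other elements to find the new min.
Needs rescan: yes

Answer: yes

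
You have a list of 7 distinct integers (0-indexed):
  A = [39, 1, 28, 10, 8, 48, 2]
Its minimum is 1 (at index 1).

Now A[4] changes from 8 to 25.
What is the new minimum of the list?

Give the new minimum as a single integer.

Answer: 1

Derivation:
Old min = 1 (at index 1)
Change: A[4] 8 -> 25
Changed element was NOT the old min.
  New min = min(old_min, new_val) = min(1, 25) = 1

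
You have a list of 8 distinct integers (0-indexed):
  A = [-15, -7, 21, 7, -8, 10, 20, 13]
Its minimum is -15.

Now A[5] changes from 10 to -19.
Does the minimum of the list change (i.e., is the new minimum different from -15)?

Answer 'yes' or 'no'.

Old min = -15
Change: A[5] 10 -> -19
Changed element was NOT the min; min changes only if -19 < -15.
New min = -19; changed? yes

Answer: yes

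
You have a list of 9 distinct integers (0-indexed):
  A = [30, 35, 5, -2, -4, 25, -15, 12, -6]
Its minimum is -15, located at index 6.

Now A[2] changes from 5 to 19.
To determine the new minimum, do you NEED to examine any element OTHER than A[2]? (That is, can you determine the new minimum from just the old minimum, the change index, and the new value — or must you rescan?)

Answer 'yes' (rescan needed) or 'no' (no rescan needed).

Old min = -15 at index 6
Change at index 2: 5 -> 19
Index 2 was NOT the min. New min = min(-15, 19). No rescan of other elements needed.
Needs rescan: no

Answer: no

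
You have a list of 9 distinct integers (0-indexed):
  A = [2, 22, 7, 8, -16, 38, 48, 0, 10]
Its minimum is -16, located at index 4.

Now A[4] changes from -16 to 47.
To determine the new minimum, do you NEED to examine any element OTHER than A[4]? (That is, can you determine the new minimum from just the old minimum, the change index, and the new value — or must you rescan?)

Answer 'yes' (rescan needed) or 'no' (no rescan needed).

Old min = -16 at index 4
Change at index 4: -16 -> 47
Index 4 WAS the min and new value 47 > old min -16. Must rescan other elements to find the new min.
Needs rescan: yes

Answer: yes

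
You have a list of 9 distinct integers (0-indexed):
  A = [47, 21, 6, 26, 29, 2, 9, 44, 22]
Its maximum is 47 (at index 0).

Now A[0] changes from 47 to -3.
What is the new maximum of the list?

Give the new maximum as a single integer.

Old max = 47 (at index 0)
Change: A[0] 47 -> -3
Changed element WAS the max -> may need rescan.
  Max of remaining elements: 44
  New max = max(-3, 44) = 44

Answer: 44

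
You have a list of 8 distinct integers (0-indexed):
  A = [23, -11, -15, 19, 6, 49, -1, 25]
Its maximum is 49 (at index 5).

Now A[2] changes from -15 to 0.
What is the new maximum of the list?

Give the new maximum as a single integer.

Answer: 49

Derivation:
Old max = 49 (at index 5)
Change: A[2] -15 -> 0
Changed element was NOT the old max.
  New max = max(old_max, new_val) = max(49, 0) = 49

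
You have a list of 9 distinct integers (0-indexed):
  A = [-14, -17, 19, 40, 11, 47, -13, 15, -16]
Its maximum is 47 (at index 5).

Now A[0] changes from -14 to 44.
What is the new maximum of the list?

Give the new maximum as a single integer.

Answer: 47

Derivation:
Old max = 47 (at index 5)
Change: A[0] -14 -> 44
Changed element was NOT the old max.
  New max = max(old_max, new_val) = max(47, 44) = 47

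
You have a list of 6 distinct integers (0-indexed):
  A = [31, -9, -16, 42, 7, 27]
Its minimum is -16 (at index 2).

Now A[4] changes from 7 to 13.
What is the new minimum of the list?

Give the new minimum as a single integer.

Old min = -16 (at index 2)
Change: A[4] 7 -> 13
Changed element was NOT the old min.
  New min = min(old_min, new_val) = min(-16, 13) = -16

Answer: -16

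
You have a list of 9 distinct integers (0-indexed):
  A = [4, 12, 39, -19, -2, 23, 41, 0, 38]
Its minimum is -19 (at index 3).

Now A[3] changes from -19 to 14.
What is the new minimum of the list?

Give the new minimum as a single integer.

Answer: -2

Derivation:
Old min = -19 (at index 3)
Change: A[3] -19 -> 14
Changed element WAS the min. Need to check: is 14 still <= all others?
  Min of remaining elements: -2
  New min = min(14, -2) = -2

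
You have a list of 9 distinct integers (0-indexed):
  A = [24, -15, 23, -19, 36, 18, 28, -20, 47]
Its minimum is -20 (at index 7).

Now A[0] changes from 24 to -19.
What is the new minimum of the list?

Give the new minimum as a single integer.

Old min = -20 (at index 7)
Change: A[0] 24 -> -19
Changed element was NOT the old min.
  New min = min(old_min, new_val) = min(-20, -19) = -20

Answer: -20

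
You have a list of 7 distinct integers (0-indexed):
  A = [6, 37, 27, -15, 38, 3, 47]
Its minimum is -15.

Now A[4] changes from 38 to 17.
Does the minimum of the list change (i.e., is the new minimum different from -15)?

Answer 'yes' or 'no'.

Answer: no

Derivation:
Old min = -15
Change: A[4] 38 -> 17
Changed element was NOT the min; min changes only if 17 < -15.
New min = -15; changed? no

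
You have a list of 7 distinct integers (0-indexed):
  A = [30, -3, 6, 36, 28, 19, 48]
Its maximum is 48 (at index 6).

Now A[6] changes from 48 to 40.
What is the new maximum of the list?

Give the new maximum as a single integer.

Old max = 48 (at index 6)
Change: A[6] 48 -> 40
Changed element WAS the max -> may need rescan.
  Max of remaining elements: 36
  New max = max(40, 36) = 40

Answer: 40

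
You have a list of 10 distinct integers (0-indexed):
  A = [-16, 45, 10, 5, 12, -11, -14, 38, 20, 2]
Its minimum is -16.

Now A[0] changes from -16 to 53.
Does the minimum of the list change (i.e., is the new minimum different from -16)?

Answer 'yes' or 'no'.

Answer: yes

Derivation:
Old min = -16
Change: A[0] -16 -> 53
Changed element was the min; new min must be rechecked.
New min = -14; changed? yes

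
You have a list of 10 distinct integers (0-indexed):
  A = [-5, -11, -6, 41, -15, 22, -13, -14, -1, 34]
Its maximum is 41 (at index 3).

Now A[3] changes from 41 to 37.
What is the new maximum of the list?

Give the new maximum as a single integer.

Old max = 41 (at index 3)
Change: A[3] 41 -> 37
Changed element WAS the max -> may need rescan.
  Max of remaining elements: 34
  New max = max(37, 34) = 37

Answer: 37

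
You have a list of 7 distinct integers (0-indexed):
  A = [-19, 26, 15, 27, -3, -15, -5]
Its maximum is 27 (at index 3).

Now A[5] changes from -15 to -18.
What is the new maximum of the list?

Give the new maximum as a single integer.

Answer: 27

Derivation:
Old max = 27 (at index 3)
Change: A[5] -15 -> -18
Changed element was NOT the old max.
  New max = max(old_max, new_val) = max(27, -18) = 27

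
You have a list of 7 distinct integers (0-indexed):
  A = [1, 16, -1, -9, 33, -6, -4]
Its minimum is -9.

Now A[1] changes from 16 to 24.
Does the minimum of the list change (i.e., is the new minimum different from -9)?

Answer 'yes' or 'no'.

Old min = -9
Change: A[1] 16 -> 24
Changed element was NOT the min; min changes only if 24 < -9.
New min = -9; changed? no

Answer: no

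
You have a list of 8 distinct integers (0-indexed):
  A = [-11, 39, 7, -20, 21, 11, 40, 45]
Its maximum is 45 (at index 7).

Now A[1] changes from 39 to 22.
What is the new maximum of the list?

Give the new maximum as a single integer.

Old max = 45 (at index 7)
Change: A[1] 39 -> 22
Changed element was NOT the old max.
  New max = max(old_max, new_val) = max(45, 22) = 45

Answer: 45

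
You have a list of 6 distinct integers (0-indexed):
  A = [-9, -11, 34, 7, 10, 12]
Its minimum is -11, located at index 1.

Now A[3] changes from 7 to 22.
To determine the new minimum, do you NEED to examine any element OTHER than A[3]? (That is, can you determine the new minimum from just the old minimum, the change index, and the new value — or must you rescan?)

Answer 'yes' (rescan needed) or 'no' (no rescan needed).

Answer: no

Derivation:
Old min = -11 at index 1
Change at index 3: 7 -> 22
Index 3 was NOT the min. New min = min(-11, 22). No rescan of other elements needed.
Needs rescan: no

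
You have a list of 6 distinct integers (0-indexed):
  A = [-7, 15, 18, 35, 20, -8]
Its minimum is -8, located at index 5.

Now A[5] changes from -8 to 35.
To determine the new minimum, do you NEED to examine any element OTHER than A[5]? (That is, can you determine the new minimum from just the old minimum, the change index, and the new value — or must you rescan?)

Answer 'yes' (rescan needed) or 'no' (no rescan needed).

Answer: yes

Derivation:
Old min = -8 at index 5
Change at index 5: -8 -> 35
Index 5 WAS the min and new value 35 > old min -8. Must rescan other elements to find the new min.
Needs rescan: yes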